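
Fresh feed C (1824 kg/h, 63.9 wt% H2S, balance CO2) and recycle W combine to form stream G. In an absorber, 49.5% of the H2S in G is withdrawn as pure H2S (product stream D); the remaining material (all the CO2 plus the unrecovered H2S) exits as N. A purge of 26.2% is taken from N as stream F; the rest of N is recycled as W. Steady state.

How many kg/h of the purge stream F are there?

904.3 kg/h

CO2 enters only via C and leaves only via the purge: 1824×0.361 = 0.262×(CO2 in N), and the absorber passes all CO2, so CO2 in G = CO2 in N = 2513.2 kg/h.
H2S in G: m_A = 1824×0.639 + (1−0.262)·(1−0.495)·m_A, so m_A = 1165.5/0.6273 = 1858 kg/h.
N = (1−0.495)×1858 + 2513.2 = 3451.5 kg/h.
Purge F = 0.262×3451.5 = 904.29 kg/h.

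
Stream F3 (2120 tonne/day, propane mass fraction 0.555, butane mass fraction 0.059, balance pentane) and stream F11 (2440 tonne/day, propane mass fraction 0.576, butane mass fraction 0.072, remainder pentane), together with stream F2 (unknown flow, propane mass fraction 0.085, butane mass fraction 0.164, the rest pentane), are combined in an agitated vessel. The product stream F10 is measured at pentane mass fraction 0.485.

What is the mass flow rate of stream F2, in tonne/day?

Let F2 be the unknown flow. Total out = 4560 + F2.
pentane balance: 1677.2 + 0.751·F2 = 0.485·(4560 + F2)
(0.751 − 0.485)·F2 = 0.485×4560 − 1677.2 = 534.4
F2 = 534.4 / 0.266 = 2009 tonne/day

2009 tonne/day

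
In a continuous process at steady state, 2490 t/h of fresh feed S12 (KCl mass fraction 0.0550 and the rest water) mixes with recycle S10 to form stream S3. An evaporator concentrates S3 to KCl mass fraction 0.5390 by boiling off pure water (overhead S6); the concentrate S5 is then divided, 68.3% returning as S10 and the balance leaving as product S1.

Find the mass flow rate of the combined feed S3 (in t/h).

Overall KCl balance (none leaves overhead): KCl in fresh feed = KCl in product, i.e. 2490×0.055 = (1−0.683)·S5·0.539.
S5 = 136.95/(0.539×0.317) = 801.52 t/h.
Recycle S10 = 0.683×801.52 = 547.44 t/h.
Combined feed S3 = 2490 + 547.44 = 3037.4 t/h.

3037 t/h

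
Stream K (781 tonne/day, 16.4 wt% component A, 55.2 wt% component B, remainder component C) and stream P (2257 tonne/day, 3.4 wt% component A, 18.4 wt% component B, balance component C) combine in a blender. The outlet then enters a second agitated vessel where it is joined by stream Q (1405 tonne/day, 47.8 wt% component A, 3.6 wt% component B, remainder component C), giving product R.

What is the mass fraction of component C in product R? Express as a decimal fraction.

0.601

Overall, product flow = 4443 tonne/day.
component C in = 781×0.284 + 2257×0.782 + 1405×0.486 = 2669.6 tonne/day.
component C fraction in R = 0.601.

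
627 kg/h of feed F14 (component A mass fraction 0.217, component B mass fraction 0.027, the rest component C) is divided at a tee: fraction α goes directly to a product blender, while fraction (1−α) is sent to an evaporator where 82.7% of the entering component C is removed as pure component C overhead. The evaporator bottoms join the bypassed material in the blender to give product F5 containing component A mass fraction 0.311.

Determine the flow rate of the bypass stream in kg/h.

All 627×0.217 = 136.06 kg/h of component A reaches F5, so F5 = 136.06/0.311 = 437.49 kg/h and vapour = 189.51 kg/h.
The evaporator receives (1−α)·627 of feed at 0.756 component C and removes 0.827 of that component C:
0.827×0.756×(1−α)×627 = 189.51
(1−α) = 189.51/392.01 = 0.4834;  α = 0.5166.
Bypass flow = 0.5166×627 = 323.88 kg/h.

323.9 kg/h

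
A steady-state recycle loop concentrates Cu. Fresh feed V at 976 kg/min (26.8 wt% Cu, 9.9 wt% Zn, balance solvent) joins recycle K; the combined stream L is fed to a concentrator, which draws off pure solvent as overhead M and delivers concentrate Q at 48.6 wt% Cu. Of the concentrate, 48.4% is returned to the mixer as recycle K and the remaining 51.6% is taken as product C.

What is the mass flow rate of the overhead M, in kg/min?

437.8 kg/min

Overall Cu balance (none leaves overhead): Cu in fresh feed = Cu in product, i.e. 976×0.268 = (1−0.484)·Q·0.486.
Q = 261.57/(0.486×0.516) = 1043 kg/min.
Recycle K = 0.484×1043 = 504.83 kg/min.
Combined feed L = 976 + 504.83 = 1480.8 kg/min.
Overhead M = L − Q = 1480.8 − 1043 = 437.79 kg/min.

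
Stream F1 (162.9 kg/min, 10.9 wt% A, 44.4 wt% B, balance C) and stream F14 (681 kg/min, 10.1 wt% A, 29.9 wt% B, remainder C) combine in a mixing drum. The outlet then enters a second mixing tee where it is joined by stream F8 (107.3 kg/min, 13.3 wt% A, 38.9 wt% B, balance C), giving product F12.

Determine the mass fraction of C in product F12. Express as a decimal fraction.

Overall, product flow = 951.2 kg/min.
C in = 162.9×0.447 + 681×0.600 + 107.3×0.478 = 532.71 kg/min.
C fraction in F12 = 0.560.

0.560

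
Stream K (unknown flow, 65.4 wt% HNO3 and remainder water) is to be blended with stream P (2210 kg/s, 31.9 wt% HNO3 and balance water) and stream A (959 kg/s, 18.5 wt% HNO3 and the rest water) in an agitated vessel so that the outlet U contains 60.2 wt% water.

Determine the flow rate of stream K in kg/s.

1480 kg/s

Let K be the unknown flow. Total out = 3169 + K.
water balance: 2286.6 + 0.346·K = 0.602·(3169 + K)
(0.346 − 0.602)·K = 0.602×3169 − 2286.6 = -378.86
K = -378.86 / -0.256 = 1479.9 kg/s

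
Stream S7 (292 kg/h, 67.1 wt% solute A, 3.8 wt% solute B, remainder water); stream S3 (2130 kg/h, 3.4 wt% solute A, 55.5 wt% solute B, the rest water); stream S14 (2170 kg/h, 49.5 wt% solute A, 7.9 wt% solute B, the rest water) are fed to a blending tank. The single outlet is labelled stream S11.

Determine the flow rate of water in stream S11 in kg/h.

water out = water in = 292×0.291 + 2130×0.411 + 2170×0.426 = 1884.8 kg/h.

1885 kg/h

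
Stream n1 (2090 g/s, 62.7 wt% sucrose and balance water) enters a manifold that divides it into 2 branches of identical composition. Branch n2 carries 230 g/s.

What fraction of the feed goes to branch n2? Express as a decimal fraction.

Fraction to n2 = 230/2090 = 0.1100.

0.110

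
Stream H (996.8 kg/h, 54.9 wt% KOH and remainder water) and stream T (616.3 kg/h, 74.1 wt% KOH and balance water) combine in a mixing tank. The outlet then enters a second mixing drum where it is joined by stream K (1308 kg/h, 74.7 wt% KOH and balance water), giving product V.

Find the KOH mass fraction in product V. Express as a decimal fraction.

0.678

Overall, product flow = 2921.1 kg/h.
KOH in = 996.8×0.549 + 616.3×0.741 + 1308×0.747 = 1981 kg/h.
KOH fraction in V = 0.678.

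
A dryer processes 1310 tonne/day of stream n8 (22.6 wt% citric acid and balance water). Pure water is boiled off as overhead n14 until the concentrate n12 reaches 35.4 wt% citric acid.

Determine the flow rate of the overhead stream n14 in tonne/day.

citric acid is conserved: 1310×0.226 = 296.06 tonne/day all reports to the concentrate.
Concentrate = 296.06/(target fraction) = 836.33 tonne/day.
Overhead = 1310 − 836.33 = 473.67 tonne/day.

473.7 tonne/day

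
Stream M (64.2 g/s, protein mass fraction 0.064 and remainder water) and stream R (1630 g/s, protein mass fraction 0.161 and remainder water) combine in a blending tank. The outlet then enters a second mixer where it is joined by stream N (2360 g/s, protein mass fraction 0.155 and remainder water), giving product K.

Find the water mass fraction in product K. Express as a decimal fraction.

Overall, product flow = 4054.2 g/s.
water in = 64.2×0.936 + 1630×0.839 + 2360×0.845 = 3421.9 g/s.
water fraction in K = 0.844.

0.844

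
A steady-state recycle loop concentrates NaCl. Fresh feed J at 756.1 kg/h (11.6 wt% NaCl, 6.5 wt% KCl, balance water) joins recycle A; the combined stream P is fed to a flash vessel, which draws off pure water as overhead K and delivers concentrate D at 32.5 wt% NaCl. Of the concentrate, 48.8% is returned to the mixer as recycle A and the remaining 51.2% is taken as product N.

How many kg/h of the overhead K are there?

Overall NaCl balance (none leaves overhead): NaCl in fresh feed = NaCl in product, i.e. 756.1×0.116 = (1−0.488)·D·0.325.
D = 87.708/(0.325×0.512) = 527.09 kg/h.
Recycle A = 0.488×527.09 = 257.22 kg/h.
Combined feed P = 756.1 + 257.22 = 1013.3 kg/h.
Overhead K = P − D = 1013.3 − 527.09 = 486.23 kg/h.

486.2 kg/h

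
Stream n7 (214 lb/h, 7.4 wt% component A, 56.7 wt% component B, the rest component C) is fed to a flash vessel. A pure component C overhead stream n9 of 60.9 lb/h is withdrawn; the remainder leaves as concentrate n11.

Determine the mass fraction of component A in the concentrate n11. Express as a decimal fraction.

component A is not removed: 214×0.074 = 15.836 lb/h of component A enters n11.
Concentrate = 214 − 60.9 = 153.1 lb/h.
Mass fraction = 15.836/153.1 = 0.1034.

0.1034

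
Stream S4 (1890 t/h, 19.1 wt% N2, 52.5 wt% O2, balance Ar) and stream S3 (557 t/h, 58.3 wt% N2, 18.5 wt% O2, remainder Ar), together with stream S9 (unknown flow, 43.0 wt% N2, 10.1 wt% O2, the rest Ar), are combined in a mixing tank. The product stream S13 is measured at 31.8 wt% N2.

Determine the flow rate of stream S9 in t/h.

825.2 t/h

Let S9 be the unknown flow. Total out = 2447 + S9.
N2 balance: 685.72 + 0.430·S9 = 0.318·(2447 + S9)
(0.430 − 0.318)·S9 = 0.318×2447 − 685.72 = 92.425
S9 = 92.425 / 0.112 = 825.22 t/h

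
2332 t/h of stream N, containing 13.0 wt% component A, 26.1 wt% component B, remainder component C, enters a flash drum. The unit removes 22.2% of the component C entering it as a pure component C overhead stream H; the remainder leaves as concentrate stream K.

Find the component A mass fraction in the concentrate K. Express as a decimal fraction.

0.1503

component A is not removed: 2332×0.130 = 303.16 t/h of component A enters K.
component C entering = 2332×0.609 = 1420.2 t/h; overhead removed = 0.222×1420.2 = 315.28 t/h.
Concentrate = 2332 − 315.28 = 2016.7 t/h.
Mass fraction = 303.16/2016.7 = 0.1503.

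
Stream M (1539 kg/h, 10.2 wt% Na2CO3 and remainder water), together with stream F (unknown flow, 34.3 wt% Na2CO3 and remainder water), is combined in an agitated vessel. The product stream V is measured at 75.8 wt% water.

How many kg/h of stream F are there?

2133 kg/h

Let F be the unknown flow. Total out = 1539 + F.
water balance: 1382 + 0.657·F = 0.758·(1539 + F)
(0.657 − 0.758)·F = 0.758×1539 − 1382 = -215.46
F = -215.46 / -0.101 = 2133.3 kg/h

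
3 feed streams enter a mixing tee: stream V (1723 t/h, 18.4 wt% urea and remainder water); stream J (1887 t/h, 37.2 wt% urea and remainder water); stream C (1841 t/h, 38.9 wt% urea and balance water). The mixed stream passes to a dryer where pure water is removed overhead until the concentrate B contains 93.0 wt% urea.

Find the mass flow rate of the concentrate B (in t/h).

1866 t/h

urea entering = 1723×0.184 + 1887×0.372 + 1841×0.389 = 1735.1 t/h.
All urea reports to B, so B = 1735.1/0.930 = 1865.7 t/h.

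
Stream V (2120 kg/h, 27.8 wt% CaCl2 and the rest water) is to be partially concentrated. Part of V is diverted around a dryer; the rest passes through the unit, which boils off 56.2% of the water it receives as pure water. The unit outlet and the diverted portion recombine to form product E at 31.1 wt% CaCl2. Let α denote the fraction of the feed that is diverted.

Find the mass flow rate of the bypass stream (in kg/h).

1566 kg/h

All 2120×0.278 = 589.36 kg/h of CaCl2 reaches E, so E = 589.36/0.311 = 1895 kg/h and vapour = 224.95 kg/h.
The evaporator receives (1−α)·2120 of feed at 0.722 water and removes 0.562 of that water:
0.562×0.722×(1−α)×2120 = 224.95
(1−α) = 224.95/860.22 = 0.2615;  α = 0.7385.
Bypass flow = 0.7385×2120 = 1565.6 kg/h.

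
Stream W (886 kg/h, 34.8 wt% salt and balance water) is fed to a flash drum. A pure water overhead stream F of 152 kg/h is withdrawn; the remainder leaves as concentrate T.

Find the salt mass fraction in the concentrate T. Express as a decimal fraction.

0.4201

salt is not removed: 886×0.348 = 308.33 kg/h of salt enters T.
Concentrate = 886 − 152 = 734 kg/h.
Mass fraction = 308.33/734 = 0.4201.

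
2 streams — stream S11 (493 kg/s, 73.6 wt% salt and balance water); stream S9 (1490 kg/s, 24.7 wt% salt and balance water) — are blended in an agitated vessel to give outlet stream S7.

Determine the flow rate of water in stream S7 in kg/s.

water out = water in = 493×0.264 + 1490×0.753 = 1252.1 kg/s.

1252 kg/s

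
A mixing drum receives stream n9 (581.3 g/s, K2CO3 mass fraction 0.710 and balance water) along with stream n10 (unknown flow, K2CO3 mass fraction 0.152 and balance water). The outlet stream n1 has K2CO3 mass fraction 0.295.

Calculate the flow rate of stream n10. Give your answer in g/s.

Let n10 be the unknown flow. Total out = 581.3 + n10.
K2CO3 balance: 412.72 + 0.152·n10 = 0.295·(581.3 + n10)
(0.152 − 0.295)·n10 = 0.295×581.3 − 412.72 = -241.24
n10 = -241.24 / -0.143 = 1687 g/s

1687 g/s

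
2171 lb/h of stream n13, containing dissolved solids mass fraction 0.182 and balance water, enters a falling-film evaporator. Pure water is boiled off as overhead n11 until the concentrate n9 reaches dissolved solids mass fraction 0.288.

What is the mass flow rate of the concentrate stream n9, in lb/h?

1372 lb/h

dissolved solids is conserved: 2171×0.182 = 395.12 lb/h all reports to the concentrate.
Concentrate = 395.12/(target fraction) = 1372 lb/h.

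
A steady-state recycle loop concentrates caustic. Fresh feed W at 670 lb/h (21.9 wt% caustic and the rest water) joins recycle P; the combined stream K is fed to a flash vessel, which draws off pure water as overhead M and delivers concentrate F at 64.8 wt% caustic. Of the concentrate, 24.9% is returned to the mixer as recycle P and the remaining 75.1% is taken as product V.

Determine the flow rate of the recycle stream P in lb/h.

Overall caustic balance (none leaves overhead): caustic in fresh feed = caustic in product, i.e. 670×0.219 = (1−0.249)·F·0.648.
F = 146.73/(0.648×0.751) = 301.51 lb/h.
Recycle P = 0.249×301.51 = 75.076 lb/h.

75.08 lb/h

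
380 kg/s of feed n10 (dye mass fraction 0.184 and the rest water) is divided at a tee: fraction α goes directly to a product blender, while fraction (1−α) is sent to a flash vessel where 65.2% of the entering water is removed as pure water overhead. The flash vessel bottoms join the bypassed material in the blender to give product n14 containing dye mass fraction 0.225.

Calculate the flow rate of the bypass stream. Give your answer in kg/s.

All 380×0.184 = 69.92 kg/s of dye reaches n14, so n14 = 69.92/0.225 = 310.76 kg/s and vapour = 69.244 kg/s.
The evaporator receives (1−α)·380 of feed at 0.816 water and removes 0.652 of that water:
0.652×0.816×(1−α)×380 = 69.244
(1−α) = 69.244/202.17 = 0.3425;  α = 0.6575.
Bypass flow = 0.6575×380 = 249.85 kg/s.

249.8 kg/s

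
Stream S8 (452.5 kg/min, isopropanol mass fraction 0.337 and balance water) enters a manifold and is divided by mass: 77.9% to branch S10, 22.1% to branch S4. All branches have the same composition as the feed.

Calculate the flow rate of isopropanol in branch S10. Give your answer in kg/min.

118.8 kg/min

Branch S10 total = 0.779×452.5 = 352.5 kg/min.
isopropanol in S10 = 0.337×352.5 = 118.79 kg/min.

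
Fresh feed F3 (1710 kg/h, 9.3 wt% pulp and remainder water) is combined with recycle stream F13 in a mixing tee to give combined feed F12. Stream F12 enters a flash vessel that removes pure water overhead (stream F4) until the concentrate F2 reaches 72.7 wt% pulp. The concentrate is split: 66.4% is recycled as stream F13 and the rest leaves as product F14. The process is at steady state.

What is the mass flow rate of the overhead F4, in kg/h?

1491 kg/h

Overall pulp balance (none leaves overhead): pulp in fresh feed = pulp in product, i.e. 1710×0.093 = (1−0.664)·F2·0.727.
F2 = 159.03/(0.727×0.336) = 651.04 kg/h.
Recycle F13 = 0.664×651.04 = 432.29 kg/h.
Combined feed F12 = 1710 + 432.29 = 2142.3 kg/h.
Overhead F4 = F12 − F2 = 2142.3 − 651.04 = 1491.3 kg/h.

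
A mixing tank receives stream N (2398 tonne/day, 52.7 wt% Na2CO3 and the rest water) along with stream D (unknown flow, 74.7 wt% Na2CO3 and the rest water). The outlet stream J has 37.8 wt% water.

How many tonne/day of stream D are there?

Let D be the unknown flow. Total out = 2398 + D.
water balance: 1134.3 + 0.253·D = 0.378·(2398 + D)
(0.253 − 0.378)·D = 0.378×2398 − 1134.3 = -227.81
D = -227.81 / -0.125 = 1822.5 tonne/day

1822 tonne/day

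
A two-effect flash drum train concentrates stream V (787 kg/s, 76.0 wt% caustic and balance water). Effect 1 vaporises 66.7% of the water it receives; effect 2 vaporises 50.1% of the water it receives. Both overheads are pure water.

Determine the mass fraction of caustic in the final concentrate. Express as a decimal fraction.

0.950

water in feed = 787×0.240 = 188.88 kg/s.
After stage 1: water left = (1−0.667)×188.88 = 62.897; stream total = 661.02 kg/s.
After stage 2: water left = (1−0.501)×62.897 = 31.386; final concentrate = 629.51 kg/s.
caustic fraction = 598.12/629.51 = 0.950.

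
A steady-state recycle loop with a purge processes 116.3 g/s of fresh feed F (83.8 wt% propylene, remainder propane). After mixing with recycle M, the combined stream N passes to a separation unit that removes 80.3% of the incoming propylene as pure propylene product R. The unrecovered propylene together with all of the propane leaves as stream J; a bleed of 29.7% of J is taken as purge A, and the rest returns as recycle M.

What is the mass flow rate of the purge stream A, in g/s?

propane enters only via F and leaves only via the purge: 116.3×0.162 = 0.297×(propane in J), and the separation unit passes all propane, so propane in N = propane in J = 63.436 g/s.
propylene in N: m_A = 116.3×0.838 + (1−0.297)·(1−0.803)·m_A, so m_A = 97.459/0.8615 = 113.13 g/s.
J = (1−0.803)×113.13 + 63.436 = 85.722 g/s.
Purge A = 0.297×85.722 = 25.46 g/s.

25.46 g/s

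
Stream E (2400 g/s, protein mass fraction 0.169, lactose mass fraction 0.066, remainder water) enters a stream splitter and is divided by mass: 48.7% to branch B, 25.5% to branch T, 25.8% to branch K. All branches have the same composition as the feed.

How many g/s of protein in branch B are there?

197.5 g/s

Branch B total = 0.487×2400 = 1168.8 g/s.
protein in B = 0.169×1168.8 = 197.53 g/s.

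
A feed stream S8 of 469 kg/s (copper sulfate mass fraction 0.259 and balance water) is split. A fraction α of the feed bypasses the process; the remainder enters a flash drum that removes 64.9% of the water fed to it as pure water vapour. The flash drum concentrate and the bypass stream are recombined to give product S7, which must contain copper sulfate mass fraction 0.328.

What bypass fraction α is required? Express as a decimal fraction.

All 469×0.259 = 121.47 kg/s of copper sulfate reaches S7, so S7 = 121.47/0.328 = 370.34 kg/s and vapour = 98.662 kg/s.
The evaporator receives (1−α)·469 of feed at 0.741 water and removes 0.649 of that water:
0.649×0.741×(1−α)×469 = 98.662
(1−α) = 98.662/225.55 = 0.4374;  α = 0.5626.

0.563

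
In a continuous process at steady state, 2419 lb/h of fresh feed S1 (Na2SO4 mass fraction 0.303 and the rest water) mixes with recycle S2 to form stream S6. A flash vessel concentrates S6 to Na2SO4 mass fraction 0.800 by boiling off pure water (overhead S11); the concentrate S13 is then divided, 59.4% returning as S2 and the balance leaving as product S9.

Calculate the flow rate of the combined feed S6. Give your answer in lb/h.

Overall Na2SO4 balance (none leaves overhead): Na2SO4 in fresh feed = Na2SO4 in product, i.e. 2419×0.303 = (1−0.594)·S13·0.800.
S13 = 732.96/(0.800×0.406) = 2256.6 lb/h.
Recycle S2 = 0.594×2256.6 = 1340.4 lb/h.
Combined feed S6 = 2419 + 1340.4 = 3759.4 lb/h.

3759 lb/h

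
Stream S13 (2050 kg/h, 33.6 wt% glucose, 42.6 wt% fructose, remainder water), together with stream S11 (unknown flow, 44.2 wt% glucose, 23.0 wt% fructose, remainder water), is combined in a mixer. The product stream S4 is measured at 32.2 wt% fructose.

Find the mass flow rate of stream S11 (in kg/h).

2317 kg/h

Let S11 be the unknown flow. Total out = 2050 + S11.
fructose balance: 873.3 + 0.230·S11 = 0.322·(2050 + S11)
(0.230 − 0.322)·S11 = 0.322×2050 − 873.3 = -213.2
S11 = -213.2 / -0.092 = 2317.4 kg/h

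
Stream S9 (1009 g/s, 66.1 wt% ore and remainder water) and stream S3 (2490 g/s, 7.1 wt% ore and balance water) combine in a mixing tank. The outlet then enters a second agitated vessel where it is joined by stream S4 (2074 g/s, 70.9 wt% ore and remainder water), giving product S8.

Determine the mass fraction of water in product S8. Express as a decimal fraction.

0.585

Overall, product flow = 5573 g/s.
water in = 1009×0.339 + 2490×0.929 + 2074×0.291 = 3258.8 g/s.
water fraction in S8 = 0.585.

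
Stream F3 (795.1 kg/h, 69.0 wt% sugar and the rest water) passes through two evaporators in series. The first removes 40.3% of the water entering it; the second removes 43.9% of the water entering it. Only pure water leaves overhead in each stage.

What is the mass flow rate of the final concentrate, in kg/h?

water in feed = 795.1×0.310 = 246.48 kg/h.
After stage 1: water left = (1−0.403)×246.48 = 147.15; stream total = 695.77 kg/h.
After stage 2: water left = (1−0.439)×147.15 = 82.551; final concentrate = 631.17 kg/h.

631.2 kg/h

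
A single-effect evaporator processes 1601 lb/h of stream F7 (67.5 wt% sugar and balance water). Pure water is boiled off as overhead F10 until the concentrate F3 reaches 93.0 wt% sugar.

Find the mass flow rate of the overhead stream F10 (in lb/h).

439 lb/h

sugar is conserved: 1601×0.675 = 1080.7 lb/h all reports to the concentrate.
Concentrate = 1080.7/(target fraction) = 1162 lb/h.
Overhead = 1601 − 1162 = 438.98 lb/h.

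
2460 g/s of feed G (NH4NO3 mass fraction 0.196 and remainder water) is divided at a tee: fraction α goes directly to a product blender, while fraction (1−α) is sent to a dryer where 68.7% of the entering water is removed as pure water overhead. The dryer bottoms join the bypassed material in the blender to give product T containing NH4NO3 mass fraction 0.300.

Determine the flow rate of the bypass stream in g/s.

916 g/s

All 2460×0.196 = 482.16 g/s of NH4NO3 reaches T, so T = 482.16/0.300 = 1607.2 g/s and vapour = 852.8 g/s.
The evaporator receives (1−α)·2460 of feed at 0.804 water and removes 0.687 of that water:
0.687×0.804×(1−α)×2460 = 852.8
(1−α) = 852.8/1358.8 = 0.6276;  α = 0.3724.
Bypass flow = 0.3724×2460 = 916.05 g/s.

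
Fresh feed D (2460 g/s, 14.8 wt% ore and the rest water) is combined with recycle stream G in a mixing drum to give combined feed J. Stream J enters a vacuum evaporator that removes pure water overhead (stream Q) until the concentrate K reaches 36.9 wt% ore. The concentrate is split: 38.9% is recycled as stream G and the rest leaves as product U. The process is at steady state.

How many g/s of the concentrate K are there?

Overall ore balance (none leaves overhead): ore in fresh feed = ore in product, i.e. 2460×0.148 = (1−0.389)·K·0.369.
K = 364.08/(0.369×0.611) = 1614.8 g/s.

1615 g/s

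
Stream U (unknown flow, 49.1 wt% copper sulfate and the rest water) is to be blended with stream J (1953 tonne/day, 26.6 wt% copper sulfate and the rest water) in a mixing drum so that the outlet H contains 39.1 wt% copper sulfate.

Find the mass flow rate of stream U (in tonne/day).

Let U be the unknown flow. Total out = 1953 + U.
copper sulfate balance: 519.5 + 0.491·U = 0.391·(1953 + U)
(0.491 − 0.391)·U = 0.391×1953 − 519.5 = 244.12
U = 244.12 / 0.100 = 2441.3 tonne/day

2441 tonne/day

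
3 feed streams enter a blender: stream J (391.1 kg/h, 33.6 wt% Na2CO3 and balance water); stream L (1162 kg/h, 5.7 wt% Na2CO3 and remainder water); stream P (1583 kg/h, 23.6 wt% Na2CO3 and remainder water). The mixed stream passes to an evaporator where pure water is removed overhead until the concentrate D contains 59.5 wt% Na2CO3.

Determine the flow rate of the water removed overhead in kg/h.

2176 kg/h

Na2CO3 entering = 391.1×0.336 + 1162×0.057 + 1583×0.236 = 571.23 kg/h.
All Na2CO3 reports to D, so D = 571.23/0.595 = 960.05 kg/h.
Total feed = 3136.1 kg/h; overhead = 3136.1 − 960.05 = 2176 kg/h.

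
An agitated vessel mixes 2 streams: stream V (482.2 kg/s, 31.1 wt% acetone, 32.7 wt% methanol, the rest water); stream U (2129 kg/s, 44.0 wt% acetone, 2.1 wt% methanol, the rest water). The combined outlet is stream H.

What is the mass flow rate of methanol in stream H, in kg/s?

202.4 kg/s

methanol out = methanol in = 482.2×0.327 + 2129×0.021 = 202.39 kg/s.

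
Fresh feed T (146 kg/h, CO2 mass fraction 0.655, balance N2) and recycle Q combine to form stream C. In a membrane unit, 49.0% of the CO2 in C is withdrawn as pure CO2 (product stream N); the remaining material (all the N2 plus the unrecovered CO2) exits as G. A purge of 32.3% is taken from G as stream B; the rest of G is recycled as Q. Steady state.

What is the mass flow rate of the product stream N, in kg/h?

71.57 kg/h

CO2 in C: m_A = 146×0.655 + (1−0.323)·(1−0.490)·m_A, so m_A = 95.63/0.6547 = 146.06 kg/h.
Product N = 0.490×146.06 = 71.57 kg/h.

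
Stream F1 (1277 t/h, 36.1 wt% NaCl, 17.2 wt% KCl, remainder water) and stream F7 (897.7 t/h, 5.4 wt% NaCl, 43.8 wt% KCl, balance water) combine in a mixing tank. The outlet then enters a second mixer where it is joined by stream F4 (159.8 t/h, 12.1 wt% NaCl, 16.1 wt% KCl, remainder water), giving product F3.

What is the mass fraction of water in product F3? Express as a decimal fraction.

0.500

Overall, product flow = 2334.5 t/h.
water in = 1277×0.467 + 897.7×0.508 + 159.8×0.718 = 1167.1 t/h.
water fraction in F3 = 0.500.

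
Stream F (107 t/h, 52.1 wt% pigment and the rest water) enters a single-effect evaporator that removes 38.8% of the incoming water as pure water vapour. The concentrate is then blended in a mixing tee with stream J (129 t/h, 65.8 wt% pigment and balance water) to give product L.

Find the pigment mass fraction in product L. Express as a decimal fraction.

0.651

Vapour removed = 0.388×0.479×107 = 19.886 t/h; concentrate = 87.114 t/h.
pigment reaching the mixer = 55.747 (from concentrate) + 129×0.658 = 140.63 t/h.
Product flow = 87.114 + 129 = 216.11 t/h; pigment fraction = 0.651.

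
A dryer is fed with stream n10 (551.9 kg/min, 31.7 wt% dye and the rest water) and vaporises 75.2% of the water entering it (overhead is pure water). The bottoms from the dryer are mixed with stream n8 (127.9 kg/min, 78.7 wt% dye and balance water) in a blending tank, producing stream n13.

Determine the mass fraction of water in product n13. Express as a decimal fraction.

Vapour removed = 0.752×0.683×551.9 = 283.46 kg/min; concentrate = 268.44 kg/min.
water reaching the mixer = 93.483 (from concentrate) + 127.9×0.213 = 120.73 kg/min.
Product flow = 268.44 + 127.9 = 396.34 kg/min; water fraction = 0.305.

0.305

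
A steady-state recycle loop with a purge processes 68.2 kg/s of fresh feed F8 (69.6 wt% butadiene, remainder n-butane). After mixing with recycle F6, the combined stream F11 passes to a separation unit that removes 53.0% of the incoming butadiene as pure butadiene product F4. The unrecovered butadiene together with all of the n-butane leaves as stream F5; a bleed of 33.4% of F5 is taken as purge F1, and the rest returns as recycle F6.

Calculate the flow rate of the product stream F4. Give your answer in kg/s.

butadiene in F11: m_A = 68.2×0.696 + (1−0.334)·(1−0.530)·m_A, so m_A = 47.467/0.6870 = 69.095 kg/s.
Product F4 = 0.530×69.095 = 36.621 kg/s.

36.62 kg/s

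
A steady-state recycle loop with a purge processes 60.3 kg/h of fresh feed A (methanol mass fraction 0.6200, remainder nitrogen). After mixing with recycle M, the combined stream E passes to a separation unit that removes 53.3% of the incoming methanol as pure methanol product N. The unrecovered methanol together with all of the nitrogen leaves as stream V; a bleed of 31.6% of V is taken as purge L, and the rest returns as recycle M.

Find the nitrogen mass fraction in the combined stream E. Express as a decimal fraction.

nitrogen enters only via A and leaves only via the purge: 60.3×0.380 = 0.316×(nitrogen in V), and the separation unit passes all nitrogen, so nitrogen in E = nitrogen in V = 72.513 kg/h.
methanol in E: m_A = 60.3×0.620 + (1−0.316)·(1−0.533)·m_A, so m_A = 37.386/0.6806 = 54.933 kg/h.
E = 54.933 + 72.513 = 127.45 kg/h.
nitrogen fraction in E = 72.513/127.45 = 0.5690.

0.5690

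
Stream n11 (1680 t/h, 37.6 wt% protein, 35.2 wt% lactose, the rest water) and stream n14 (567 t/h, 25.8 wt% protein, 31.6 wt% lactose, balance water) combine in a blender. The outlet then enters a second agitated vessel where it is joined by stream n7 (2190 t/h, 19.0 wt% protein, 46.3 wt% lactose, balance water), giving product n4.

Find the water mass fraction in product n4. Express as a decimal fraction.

Overall, product flow = 4437 t/h.
water in = 1680×0.272 + 567×0.426 + 2190×0.347 = 1458.4 t/h.
water fraction in n4 = 0.3287.

0.3287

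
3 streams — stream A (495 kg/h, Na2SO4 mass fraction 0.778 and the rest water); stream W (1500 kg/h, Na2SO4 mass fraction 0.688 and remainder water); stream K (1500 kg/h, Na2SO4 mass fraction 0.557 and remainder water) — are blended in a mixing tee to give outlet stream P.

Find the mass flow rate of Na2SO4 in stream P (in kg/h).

2253 kg/h

Na2SO4 out = Na2SO4 in = 495×0.778 + 1500×0.688 + 1500×0.557 = 2252.6 kg/h.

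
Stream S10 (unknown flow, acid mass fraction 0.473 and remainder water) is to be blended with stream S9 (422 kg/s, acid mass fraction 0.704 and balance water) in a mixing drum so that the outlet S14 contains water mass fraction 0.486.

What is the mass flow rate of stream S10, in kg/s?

1956 kg/s

Let S10 be the unknown flow. Total out = 422 + S10.
water balance: 124.91 + 0.527·S10 = 0.486·(422 + S10)
(0.527 − 0.486)·S10 = 0.486×422 − 124.91 = 80.18
S10 = 80.18 / 0.041 = 1955.6 kg/s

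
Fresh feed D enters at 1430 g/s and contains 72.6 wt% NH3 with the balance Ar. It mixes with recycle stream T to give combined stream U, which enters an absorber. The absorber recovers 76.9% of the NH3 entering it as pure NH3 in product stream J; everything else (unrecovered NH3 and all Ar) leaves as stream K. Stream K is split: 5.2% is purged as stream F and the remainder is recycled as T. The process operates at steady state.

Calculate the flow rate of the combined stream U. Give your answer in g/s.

8864 g/s

Ar enters only via D and leaves only via the purge: 1430×0.274 = 0.052×(Ar in K), and the absorber passes all Ar, so Ar in U = Ar in K = 7535 g/s.
NH3 in U: m_A = 1430×0.726 + (1−0.052)·(1−0.769)·m_A, so m_A = 1038.2/0.7810 = 1329.3 g/s.
U = 1329.3 + 7535 = 8864.3 g/s.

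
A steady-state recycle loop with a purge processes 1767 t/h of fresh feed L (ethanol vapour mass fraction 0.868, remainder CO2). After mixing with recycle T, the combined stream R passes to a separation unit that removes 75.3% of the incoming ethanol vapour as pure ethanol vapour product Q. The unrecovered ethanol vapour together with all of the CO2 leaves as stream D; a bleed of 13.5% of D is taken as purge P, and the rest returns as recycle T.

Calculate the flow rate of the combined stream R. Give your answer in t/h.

3678 t/h

CO2 enters only via L and leaves only via the purge: 1767×0.132 = 0.135×(CO2 in D), and the separation unit passes all CO2, so CO2 in R = CO2 in D = 1727.7 t/h.
ethanol vapour in R: m_A = 1767×0.868 + (1−0.135)·(1−0.753)·m_A, so m_A = 1533.8/0.7863 = 1950.5 t/h.
R = 1950.5 + 1727.7 = 3678.2 t/h.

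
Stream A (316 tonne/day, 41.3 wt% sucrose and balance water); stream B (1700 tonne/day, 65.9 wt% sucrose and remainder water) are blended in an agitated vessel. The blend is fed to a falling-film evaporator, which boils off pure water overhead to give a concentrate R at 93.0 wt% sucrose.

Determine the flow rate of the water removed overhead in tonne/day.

sucrose entering = 316×0.413 + 1700×0.659 = 1250.8 tonne/day.
All sucrose reports to R, so R = 1250.8/0.930 = 1345 tonne/day.
Total feed = 2016 tonne/day; overhead = 2016 − 1345 = 671.05 tonne/day.

671 tonne/day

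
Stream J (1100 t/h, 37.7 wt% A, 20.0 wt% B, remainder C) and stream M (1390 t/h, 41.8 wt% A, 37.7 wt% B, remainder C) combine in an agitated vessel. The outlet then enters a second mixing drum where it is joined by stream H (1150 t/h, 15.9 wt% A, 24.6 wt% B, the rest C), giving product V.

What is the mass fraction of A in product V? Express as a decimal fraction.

0.324

Overall, product flow = 3640 t/h.
A in = 1100×0.377 + 1390×0.418 + 1150×0.159 = 1178.6 t/h.
A fraction in V = 0.324.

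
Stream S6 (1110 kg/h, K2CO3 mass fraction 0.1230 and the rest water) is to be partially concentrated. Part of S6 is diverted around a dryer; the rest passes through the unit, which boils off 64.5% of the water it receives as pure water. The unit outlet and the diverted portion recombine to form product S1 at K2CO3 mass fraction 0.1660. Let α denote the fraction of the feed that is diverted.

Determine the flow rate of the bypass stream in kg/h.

All 1110×0.123 = 136.53 kg/h of K2CO3 reaches S1, so S1 = 136.53/0.166 = 822.47 kg/h and vapour = 287.53 kg/h.
The evaporator receives (1−α)·1110 of feed at 0.877 water and removes 0.645 of that water:
0.645×0.877×(1−α)×1110 = 287.53
(1−α) = 287.53/627.89 = 0.4579;  α = 0.5421.
Bypass flow = 0.5421×1110 = 601.7 kg/h.

601.7 kg/h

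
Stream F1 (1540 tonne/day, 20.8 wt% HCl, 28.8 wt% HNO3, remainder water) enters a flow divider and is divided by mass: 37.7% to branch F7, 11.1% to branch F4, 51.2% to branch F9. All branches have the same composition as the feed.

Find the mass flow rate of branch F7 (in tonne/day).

580.6 tonne/day

Branch F7 flow = 0.377×1540 = 580.58 tonne/day.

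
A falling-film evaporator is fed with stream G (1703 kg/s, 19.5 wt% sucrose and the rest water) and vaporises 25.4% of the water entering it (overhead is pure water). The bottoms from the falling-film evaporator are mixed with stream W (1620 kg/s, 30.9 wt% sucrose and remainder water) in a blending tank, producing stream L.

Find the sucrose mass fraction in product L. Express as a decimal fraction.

0.2799

Vapour removed = 0.254×0.805×1703 = 348.21 kg/s; concentrate = 1354.8 kg/s.
sucrose reaching the mixer = 332.09 (from concentrate) + 1620×0.309 = 832.66 kg/s.
Product flow = 1354.8 + 1620 = 2974.8 kg/s; sucrose fraction = 0.2799.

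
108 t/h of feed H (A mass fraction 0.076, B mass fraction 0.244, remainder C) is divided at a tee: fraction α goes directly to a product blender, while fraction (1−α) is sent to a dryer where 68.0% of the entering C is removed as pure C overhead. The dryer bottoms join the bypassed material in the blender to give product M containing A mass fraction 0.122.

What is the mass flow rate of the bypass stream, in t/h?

19.93 t/h

All 108×0.076 = 8.208 t/h of A reaches M, so M = 8.208/0.122 = 67.279 t/h and vapour = 40.721 t/h.
The evaporator receives (1−α)·108 of feed at 0.680 C and removes 0.680 of that C:
0.680×0.680×(1−α)×108 = 40.721
(1−α) = 40.721/49.939 = 0.8154;  α = 0.1846.
Bypass flow = 0.1846×108 = 19.935 t/h.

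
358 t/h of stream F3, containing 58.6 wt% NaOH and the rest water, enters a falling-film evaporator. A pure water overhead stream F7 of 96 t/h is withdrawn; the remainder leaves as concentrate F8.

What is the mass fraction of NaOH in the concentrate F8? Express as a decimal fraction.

0.801

NaOH is not removed: 358×0.586 = 209.79 t/h of NaOH enters F8.
Concentrate = 358 − 96 = 262 t/h.
Mass fraction = 209.79/262 = 0.801.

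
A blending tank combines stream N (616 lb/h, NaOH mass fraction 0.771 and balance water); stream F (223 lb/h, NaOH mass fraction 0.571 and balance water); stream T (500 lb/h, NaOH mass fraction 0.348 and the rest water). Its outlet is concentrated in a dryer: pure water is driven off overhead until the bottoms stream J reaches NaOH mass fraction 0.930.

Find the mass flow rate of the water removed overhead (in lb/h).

504.3 lb/h

NaOH entering = 616×0.771 + 223×0.571 + 500×0.348 = 776.27 lb/h.
All NaOH reports to J, so J = 776.27/0.930 = 834.7 lb/h.
Total feed = 1339 lb/h; overhead = 1339 − 834.7 = 504.3 lb/h.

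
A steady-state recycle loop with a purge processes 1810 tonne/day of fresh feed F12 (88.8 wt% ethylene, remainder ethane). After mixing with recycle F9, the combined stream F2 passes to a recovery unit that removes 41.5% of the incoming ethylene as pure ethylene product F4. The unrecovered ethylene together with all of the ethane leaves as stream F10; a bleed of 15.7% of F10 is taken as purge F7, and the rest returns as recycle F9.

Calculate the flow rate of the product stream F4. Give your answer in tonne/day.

1316 tonne/day

ethylene in F2: m_A = 1810×0.888 + (1−0.157)·(1−0.415)·m_A, so m_A = 1607.3/0.5068 = 3171.1 tonne/day.
Product F4 = 0.415×3171.1 = 1316 tonne/day.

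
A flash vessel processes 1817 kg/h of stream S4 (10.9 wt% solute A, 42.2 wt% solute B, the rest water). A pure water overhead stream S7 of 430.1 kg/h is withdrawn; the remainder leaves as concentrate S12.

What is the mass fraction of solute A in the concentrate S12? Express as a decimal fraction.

solute A is not removed: 1817×0.109 = 198.05 kg/h of solute A enters S12.
Concentrate = 1817 − 430.1 = 1386.9 kg/h.
Mass fraction = 198.05/1386.9 = 0.1428.

0.1428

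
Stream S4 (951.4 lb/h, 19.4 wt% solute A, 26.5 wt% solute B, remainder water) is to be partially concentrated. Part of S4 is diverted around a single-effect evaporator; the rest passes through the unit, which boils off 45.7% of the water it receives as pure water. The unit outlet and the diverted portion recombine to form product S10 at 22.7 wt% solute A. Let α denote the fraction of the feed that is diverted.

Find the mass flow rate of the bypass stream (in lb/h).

392 lb/h

All 951.4×0.194 = 184.57 lb/h of solute A reaches S10, so S10 = 184.57/0.227 = 813.09 lb/h and vapour = 138.31 lb/h.
The evaporator receives (1−α)·951.4 of feed at 0.541 water and removes 0.457 of that water:
0.457×0.541×(1−α)×951.4 = 138.31
(1−α) = 138.31/235.22 = 0.5880;  α = 0.4120.
Bypass flow = 0.4120×951.4 = 391.98 lb/h.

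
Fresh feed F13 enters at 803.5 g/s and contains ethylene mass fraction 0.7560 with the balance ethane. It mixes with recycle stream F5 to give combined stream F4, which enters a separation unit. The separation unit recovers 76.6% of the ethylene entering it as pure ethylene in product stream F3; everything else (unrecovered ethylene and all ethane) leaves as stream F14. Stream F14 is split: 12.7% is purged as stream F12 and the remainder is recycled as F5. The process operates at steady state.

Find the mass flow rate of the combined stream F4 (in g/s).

ethane enters only via F13 and leaves only via the purge: 803.5×0.244 = 0.127×(ethane in F14), and the separation unit passes all ethane, so ethane in F4 = ethane in F14 = 1543.7 g/s.
ethylene in F4: m_A = 803.5×0.756 + (1−0.127)·(1−0.766)·m_A, so m_A = 607.45/0.7957 = 763.39 g/s.
F4 = 763.39 + 1543.7 = 2307.1 g/s.

2307 g/s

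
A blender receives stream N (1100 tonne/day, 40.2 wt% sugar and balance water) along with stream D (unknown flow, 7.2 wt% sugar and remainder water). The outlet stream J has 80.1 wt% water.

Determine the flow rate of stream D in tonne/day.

1758 tonne/day

Let D be the unknown flow. Total out = 1100 + D.
water balance: 657.8 + 0.928·D = 0.801·(1100 + D)
(0.928 − 0.801)·D = 0.801×1100 − 657.8 = 223.3
D = 223.3 / 0.127 = 1758.3 tonne/day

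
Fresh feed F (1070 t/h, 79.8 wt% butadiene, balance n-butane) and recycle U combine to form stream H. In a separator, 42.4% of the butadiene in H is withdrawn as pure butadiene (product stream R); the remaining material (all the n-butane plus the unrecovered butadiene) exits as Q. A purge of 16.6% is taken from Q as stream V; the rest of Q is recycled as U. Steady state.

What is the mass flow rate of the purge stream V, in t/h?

n-butane enters only via F and leaves only via the purge: 1070×0.202 = 0.166×(n-butane in Q), and the separator passes all n-butane, so n-butane in H = n-butane in Q = 1302 t/h.
butadiene in H: m_A = 1070×0.798 + (1−0.166)·(1−0.424)·m_A, so m_A = 853.86/0.5196 = 1643.3 t/h.
Q = (1−0.424)×1643.3 + 1302 = 2248.6 t/h.
Purge V = 0.166×2248.6 = 373.26 t/h.

373.3 t/h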